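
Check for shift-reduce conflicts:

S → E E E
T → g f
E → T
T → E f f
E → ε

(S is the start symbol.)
Yes — I0: [E → .] vs [T → . g f]; I1: [E → .] vs [T → E . f f]; I6: [E → .] vs [T → E . f f]; I9: [S → E E E .] vs [T → E . f f]

A shift-reduce conflict occurs when an LR(0) state has both:
  - a complete (reduce) item [A → α .] (dot at the end), and
  - a shift item [B → β . c γ] (dot before a terminal).

Augment with S' → S and build the canonical LR(0) collection (I0 = CLOSURE({[S' → . S]}), then GOTO on every symbol after a dot until no new states appear). It has 10 states:
  I0: { [E → . T], [E → .], [S → . E E E], [S' → . S], [T → . E f f], [T → . g f] }  — shift, reduce
  I1: { [E → . T], [E → .], [S → E . E E], [T → . E f f], [T → . g f], [T → E . f f] }  — shift, reduce
  I2: { [S' → S .] }  — accept
  I3: { [E → T .] }  — reduce
  I4: { [T → g . f] }  — shift
  I5: { [T → g f .] }  — reduce
  I6: { [E → . T], [E → .], [S → E E . E], [T → . E f f], [T → . g f], [T → E . f f] }  — shift, reduce
  I7: { [T → E f . f] }  — shift
  I8: { [T → E f f .] }  — reduce
  I9: { [S → E E E .], [T → E . f f] }  — shift, reduce

I0 contains reduce item [E → .] and shift item [T → . g f] — shift-reduce conflict.
I1 contains reduce item [E → .] and shift items [T → E . f f], [T → . g f] — shift-reduce conflict.
I6 contains reduce item [E → .] and shift items [T → E . f f], [T → . g f] — shift-reduce conflict.
I9 contains reduce item [S → E E E .] and shift item [T → E . f f] — shift-reduce conflict.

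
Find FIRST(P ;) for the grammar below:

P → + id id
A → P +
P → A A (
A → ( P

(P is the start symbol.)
FIRST sets of the non-terminals involved (from the grammar, by fixed-point iteration):
  FIRST(P) = { '(', '+' }

To compute FIRST(P ;), process the symbols left to right:
Symbol P is a non-terminal. Add FIRST(P) \ {ε} = { '(', '+' }
P is not nullable (ε ∉ FIRST(P)), so stop here.
FIRST(P ;) = { '(', '+' }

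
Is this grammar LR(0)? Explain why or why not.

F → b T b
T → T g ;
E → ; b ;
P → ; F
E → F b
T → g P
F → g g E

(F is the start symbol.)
Yes, the grammar is LR(0)

A grammar is LR(0) if no state in the canonical LR(0) collection has:
  - both a shift item (dot before a terminal) and a complete item (shift-reduce conflict), or
  - two or more complete items (reduce-reduce conflict; the accept item [F' → F .] counts as a complete item here).

Augment with F' → F and build the canonical LR(0) collection (I0 = CLOSURE({[F' → . F]}), then GOTO on every symbol after a dot until no new states appear). It has 19 states:
  I0: { [F → . b T b], [F → . g g E], [F' → . F] }  — shift
  I1: { [F' → F .] }  — accept
  I2: { [F → b . T b], [T → . T g ;], [T → . g P] }  — shift
  I3: { [F → g . g E] }  — shift
  I4: { [E → . ; b ;], [E → . F b], [F → . b T b], [F → . g g E], [F → g g . E] }  — shift
  I5: { [E → ; . b ;] }  — shift
  I6: { [F → g g E .] }  — reduce
  I7: { [E → F . b] }  — shift
  I8: { [E → F b .] }  — reduce
  I9: { [E → ; b . ;] }  — shift
  I10: { [E → ; b ; .] }  — reduce
  I11: { [F → b T . b], [T → T . g ;] }  — shift
  I12: { [P → . ; F], [T → g . P] }  — shift
  I13: { [F → . b T b], [F → . g g E], [P → ; . F] }  — shift
  I14: { [T → g P .] }  — reduce
  I15: { [P → ; F .] }  — reduce
  I16: { [F → b T b .] }  — reduce
  I17: { [T → T g . ;] }  — shift
  I18: { [T → T g ; .] }  — reduce

Every state is either a pure shift/goto state or contains exactly one complete item and nothing to shift — no conflicts. The grammar is LR(0).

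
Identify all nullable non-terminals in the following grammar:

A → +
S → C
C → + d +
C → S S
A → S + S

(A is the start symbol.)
A non-terminal is nullable if it can derive ε (the empty string): either it has an ε-production, or it has a production whose right-hand side consists entirely of nullable non-terminals.

There are no ε-productions, so no non-terminal can derive ε.
No non-terminals are nullable.

Answer: None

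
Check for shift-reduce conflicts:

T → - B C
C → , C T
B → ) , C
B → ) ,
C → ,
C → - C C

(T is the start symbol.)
A shift-reduce conflict occurs when an LR(0) state has both:
  - a complete (reduce) item [A → α .] (dot at the end), and
  - a shift item [B → β . c γ] (dot before a terminal).

Augment with T' → T and build the canonical LR(0) collection (I0 = CLOSURE({[T' → . T]}), then GOTO on every symbol after a dot until no new states appear). It has 14 states:
  I0: { [T → . - B C], [T' → . T] }  — shift
  I1: { [B → . ) , C], [B → . ) ,], [T → - . B C] }  — shift
  I2: { [T' → T .] }  — accept
  I3: { [B → ) . , C], [B → ) . ,] }  — shift
  I4: { [C → . , C T], [C → . ,], [C → . - C C], [T → - B . C] }  — shift
  I5: { [C → , . C T], [C → , .], [C → . , C T], [C → . ,], [C → . - C C] }  — shift, reduce
  I6: { [C → - . C C], [C → . , C T], [C → . ,], [C → . - C C] }  — shift
  I7: { [T → - B C .] }  — reduce
  I8: { [C → - C . C], [C → . , C T], [C → . ,], [C → . - C C] }  — shift
  I9: { [C → - C C .] }  — reduce
  I10: { [C → , C . T], [T → . - B C] }  — shift
  I11: { [C → , C T .] }  — reduce
  I12: { [B → ) , . C], [B → ) , .], [C → . , C T], [C → . ,], [C → . - C C] }  — shift, reduce
  I13: { [B → ) , C .] }  — reduce

I5 contains reduce item [C → , .] and shift items [C → . ,], [C → . , C T], [C → . - C C] — shift-reduce conflict.
I12 contains reduce item [B → ) , .] and shift items [C → . ,], [C → . , C T], [C → . - C C] — shift-reduce conflict.

Answer: Yes — I5: [C → , .] vs [C → . ,]; I12: [B → ) , .] vs [C → . ,]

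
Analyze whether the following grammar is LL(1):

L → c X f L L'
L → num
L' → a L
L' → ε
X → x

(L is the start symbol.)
No. Predict set conflict for L': { 'a' }

Relevant sets:
  FOLLOW(L') = { $, 'a' }

For L:
  PREDICT(L → c X f L L') = { 'c' }
  PREDICT(L → num) = { 'num' }
For L':
  PREDICT(L' → a L) = { 'a' }
  PREDICT(L' → ε) = { $, 'a' }
X has a single production, so nothing to check there.

Conflict found: Predict set conflict for L': { 'a' }
The grammar is NOT LL(1).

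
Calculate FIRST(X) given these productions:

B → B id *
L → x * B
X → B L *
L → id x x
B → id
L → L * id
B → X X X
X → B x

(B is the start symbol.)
To compute FIRST(X), examine every production with X on the left-hand side, reading each right-hand side left to right until a non-nullable symbol is reached.

FIRST sets of the other non-terminals involved (by the same procedure, iterated to a fixed point):
  FIRST(B) = { 'id' }

From X → B L *:
  - B is a non-terminal: add FIRST(B) \ {ε} = { 'id' }
    B is not nullable, so stop
From X → B x:
  - B is a non-terminal: add FIRST(B) \ {ε} = { 'id' }
    B is not nullable, so stop

Collecting: FIRST(X) = { 'id' }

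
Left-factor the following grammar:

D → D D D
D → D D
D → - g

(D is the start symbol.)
D → D D D'
D' → D
D' → ε
D → - g

Left-factoring transforms A → αβ₁ | αβ₂ into A → αA' and A' → β₁ | β₂
(α is the longest common prefix among the alternatives). Repeat until
no nonterminal has two alternatives with a common prefix.

Round 1: D has alternatives sharing prefix 'D D'. Introduce D': D → D D D'
  Add: D' → D
  Add: D' → ε

No remaining common prefixes — done.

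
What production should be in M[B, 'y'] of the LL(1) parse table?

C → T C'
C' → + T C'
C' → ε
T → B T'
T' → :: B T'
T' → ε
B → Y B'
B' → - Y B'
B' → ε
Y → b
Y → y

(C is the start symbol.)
B → Y B'

To find M[B, 'y'], we find productions for B where 'y' is in the predict set (PREDICT(N → α) = (FIRST(α) \ {ε}) ∪ (FOLLOW(N) if α ⇒* ε)).

Relevant sets:
  FIRST(Y) = { 'b', 'y' }

B → Y B': PREDICT = { 'b', 'y' }
  'y' is in predict set, so this production goes in M[B, 'y']

M[B, 'y'] = B → Y B'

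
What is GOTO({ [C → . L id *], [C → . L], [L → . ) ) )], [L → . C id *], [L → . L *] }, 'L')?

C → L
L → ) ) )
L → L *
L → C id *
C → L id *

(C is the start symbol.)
GOTO(I, 'L') = CLOSURE({ [A → αX.β] : [A → α.Xβ] ∈ I, X = 'L' })

Items with dot before 'L', with the dot advanced:
  [C → . L] → [C → L .]
  [C → . L id *] → [C → L . id *]
  [L → . L *] → [L → L . *]
Closure adds nothing (no advanced item has the dot before a non-terminal).

GOTO = { [C → L . id *], [C → L .], [L → L . *] }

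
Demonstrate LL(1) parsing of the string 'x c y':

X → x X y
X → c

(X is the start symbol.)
LL(1) parsing maintains a stack (initially the start symbol over $) and the input. At each step: if the stack top is a terminal, match it against the current input token; if it is a non-terminal N, replace it with the RHS of M[N, lookahead] (the unique production whose predict set contains the lookahead).

Stack is shown with the top on the left.

Stack    Input    Action
------------------------
X $      x c y $  output X → x X y
x X y $  x c y $  match 'x'
X y $    c y $    output X → c
c y $    c y $    match 'c'
y $      y $      match 'y'
$        $        accept

The string is accepted.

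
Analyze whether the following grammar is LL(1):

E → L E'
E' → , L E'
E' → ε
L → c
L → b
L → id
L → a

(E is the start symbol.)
Yes, the grammar is LL(1).

A grammar is LL(1) if for each non-terminal N with multiple productions, the predict sets of those productions are pairwise disjoint, where PREDICT(N → α) = (FIRST(α) \ {ε}) ∪ (FOLLOW(N) if α ⇒* ε).

Relevant sets:
  FOLLOW(E') = { $ }

For E':
  PREDICT(E' → ',' L E') = { ',' }
  PREDICT(E' → ε) = { $ }
For L:
  PREDICT(L → c) = { 'c' }
  PREDICT(L → b) = { 'b' }
  PREDICT(L → id) = { 'id' }
  PREDICT(L → a) = { 'a' }
E has a single production, so nothing to check there.

All predict sets are disjoint. The grammar IS LL(1).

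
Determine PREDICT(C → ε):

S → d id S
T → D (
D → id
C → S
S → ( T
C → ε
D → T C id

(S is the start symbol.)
PREDICT(C → ε) = (FIRST(RHS) \ {ε}) ∪ (FOLLOW(C) if ε ∈ FIRST(RHS), i.e. RHS ⇒* ε)
The right-hand side is ε (FIRST(ε) = { ε }), so the predict set is FOLLOW(C) = { 'id' }
PREDICT(C → ε) = { 'id' }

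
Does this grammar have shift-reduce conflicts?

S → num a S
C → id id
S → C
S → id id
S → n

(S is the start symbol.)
A shift-reduce conflict occurs when an LR(0) state has both:
  - a complete (reduce) item [A → α .] (dot at the end), and
  - a shift item [B → β . c γ] (dot before a terminal).

Augment with S' → S and build the canonical LR(0) collection (I0 = CLOSURE({[S' → . S]}), then GOTO on every symbol after a dot until no new states appear). It has 9 states:
  I0: { [C → . id id], [S → . C], [S → . id id], [S → . n], [S → . num a S], [S' → . S] }  — shift
  I1: { [S → C .] }  — reduce
  I2: { [S' → S .] }  — accept
  I3: { [C → id . id], [S → id . id] }  — shift
  I4: { [S → n .] }  — reduce
  I5: { [S → num . a S] }  — shift
  I6: { [C → . id id], [S → . C], [S → . id id], [S → . n], [S → . num a S], [S → num a . S] }  — shift
  I7: { [S → num a S .] }  — reduce
  I8: { [C → id id .], [S → id id .] }  — 2 reduces

No state contains both a complete item and a shift item.

Answer: No shift-reduce conflicts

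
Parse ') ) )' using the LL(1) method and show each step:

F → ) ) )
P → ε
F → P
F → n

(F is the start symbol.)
Stack is shown with the top on the left.

Stack    Input    Action
------------------------
F $      ) ) ) $  output F → ) ) )
) ) ) $  ) ) ) $  match ')'
) ) $    ) ) $    match ')'
) $      ) $      match ')'
$        $        accept

The string is accepted.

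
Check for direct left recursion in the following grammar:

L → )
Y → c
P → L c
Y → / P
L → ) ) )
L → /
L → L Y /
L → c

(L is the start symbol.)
Yes, L is left-recursive

Direct left recursion occurs when N → N α for some non-terminal N (the right-hand side begins with the left-hand side itself).

L → ): starts with ')'
Y → c: starts with c
P → L c: starts with L
Y → / P: starts with '/'
L → ) ) ): starts with ')'
L → /: starts with '/'
L → L Y /: LEFT RECURSIVE (starts with L)
L → c: starts with c

The grammar has direct left recursion on: L.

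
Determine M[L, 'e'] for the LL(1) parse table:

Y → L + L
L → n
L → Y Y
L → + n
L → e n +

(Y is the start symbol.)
L → Y Y, L → e n +

To find M[L, 'e'], we find productions for L where 'e' is in the predict set (PREDICT(N → α) = (FIRST(α) \ {ε}) ∪ (FOLLOW(N) if α ⇒* ε)).

Relevant sets:
  FIRST(Y) = { '+', 'e', 'n' }

L → n: PREDICT = { 'n' }
L → Y Y: PREDICT = { '+', 'e', 'n' }
  'e' is in predict set, so this production goes in M[L, 'e']
L → + n: PREDICT = { '+' }
L → e n +: PREDICT = { 'e' }
  'e' is in predict set, so this production goes in M[L, 'e']

M[L, 'e'] = L → Y Y, L → e n +  (a multiply-defined cell — the grammar is not LL(1))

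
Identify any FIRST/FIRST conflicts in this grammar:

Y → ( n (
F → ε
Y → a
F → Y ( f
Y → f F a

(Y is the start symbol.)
No FIRST/FIRST conflicts.

FIRST sets of the non-terminals at (or reachable through a nullable prefix from) the front of some alternative:
  FIRST(Y) = { '(', 'a', 'f' }

Productions for Y:
  Y → ( n (: FIRST = { '(' }
  Y → a: FIRST = { 'a' }
  Y → f F a: FIRST = { 'f' }
Productions for F:
  F → ε: FIRST = { ε }
  F → Y ( f: FIRST = { '(', 'a', 'f' }

All alternatives of each non-terminal have pairwise disjoint FIRST sets.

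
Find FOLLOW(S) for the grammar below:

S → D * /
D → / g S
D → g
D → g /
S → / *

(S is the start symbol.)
To compute FOLLOW(S), find every occurrence of S on a right-hand side N → α S β: add FIRST(β) \ {ε}, and if β is empty or nullable also add FOLLOW(N). Iterate to a fixed point.

S is the start symbol, so $ ∈ FOLLOW(S).
In D → / g S: S is at the end, add FOLLOW(D)

The FOLLOW sets referred to above (computed the same way, to a fixed point):
  FOLLOW(D) = { '*' }

Taking the union: FOLLOW(S) = { $, '*' }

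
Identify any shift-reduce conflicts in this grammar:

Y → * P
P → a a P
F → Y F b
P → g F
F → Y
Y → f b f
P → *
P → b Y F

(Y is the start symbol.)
Augment with Y' → Y and build the canonical LR(0) collection (I0 = CLOSURE({[Y' → . Y]}), then GOTO on every symbol after a dot until no new states appear). It has 19 states:
  I0: { [Y → . * P], [Y → . f b f], [Y' → . Y] }  — shift
  I1: { [P → . *], [P → . a a P], [P → . b Y F], [P → . g F], [Y → * . P] }  — shift
  I2: { [Y' → Y .] }  — accept
  I3: { [Y → f . b f] }  — shift
  I4: { [Y → f b . f] }  — shift
  I5: { [Y → f b f .] }  — reduce
  I6: { [P → * .] }  — reduce
  I7: { [Y → * P .] }  — reduce
  I8: { [P → a . a P] }  — shift
  I9: { [P → b . Y F], [Y → . * P], [Y → . f b f] }  — shift
  I10: { [F → . Y F b], [F → . Y], [P → g . F], [Y → . * P], [Y → . f b f] }  — shift
  I11: { [P → g F .] }  — reduce
  I12: { [F → . Y F b], [F → . Y], [F → Y . F b], [F → Y .], [Y → . * P], [Y → . f b f] }  — shift, reduce
  I13: { [F → Y F . b] }  — shift
  I14: { [F → Y F b .] }  — reduce
  I15: { [F → . Y F b], [F → . Y], [P → b Y . F], [Y → . * P], [Y → . f b f] }  — shift
  I16: { [P → b Y F .] }  — reduce
  I17: { [P → . *], [P → . a a P], [P → . b Y F], [P → . g F], [P → a a . P] }  — shift
  I18: { [P → a a P .] }  — reduce

I12 contains reduce item [F → Y .] and shift items [Y → . * P], [Y → . f b f] — shift-reduce conflict.

Answer: Yes — I12: [F → Y .] vs [Y → . * P]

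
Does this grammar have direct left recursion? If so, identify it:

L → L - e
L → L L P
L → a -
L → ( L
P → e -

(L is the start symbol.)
L → L - e: LEFT RECURSIVE (starts with L)
L → L L P: LEFT RECURSIVE (starts with L)
L → a -: starts with a
L → ( L: starts with '('
P → e -: starts with e

The grammar has direct left recursion on: L.

Answer: Yes, L is left-recursive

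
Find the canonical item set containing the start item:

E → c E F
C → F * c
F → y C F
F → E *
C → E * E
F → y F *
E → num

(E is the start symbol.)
{ [E → . c E F], [E → . num], [E' → . E] }

First, augment the grammar with E' → E
I₀ = CLOSURE({ [E' → . E] }):
  [E' → . E] has the dot before E: add [E → . c E F], [E → . num]
No further items can be added.

I₀ = { [E → . c E F], [E → . num], [E' → . E] }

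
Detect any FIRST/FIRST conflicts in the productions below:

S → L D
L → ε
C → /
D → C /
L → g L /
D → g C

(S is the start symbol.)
A FIRST/FIRST conflict occurs when two productions N → α and N → β for the same non-terminal have FIRST(α) ∩ FIRST(β) ≠ ∅ (with ε ∈ FIRST of a nullable right-hand side, so two nullable alternatives also conflict).

FIRST sets of the non-terminals at (or reachable through a nullable prefix from) the front of some alternative:
  FIRST(C) = { '/' }

Productions for L:
  L → ε: FIRST = { ε }
  L → g L /: FIRST = { 'g' }
Productions for D:
  D → C /: FIRST = { '/' }
  D → g C: FIRST = { 'g' }
S, C have only one production, so no FIRST/FIRST conflict is possible there.

All alternatives of each non-terminal have pairwise disjoint FIRST sets.

Answer: No FIRST/FIRST conflicts.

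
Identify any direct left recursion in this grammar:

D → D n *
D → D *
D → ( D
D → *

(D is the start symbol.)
Yes, D is left-recursive

D → D n *: LEFT RECURSIVE (starts with D)
D → D *: LEFT RECURSIVE (starts with D)
D → ( D: starts with '('
D → *: starts with '*'

The grammar has direct left recursion on: D.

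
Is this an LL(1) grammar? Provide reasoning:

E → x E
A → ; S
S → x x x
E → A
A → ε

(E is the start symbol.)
Relevant sets:
  FIRST(A) = { ';', ε }
  FOLLOW(E) = { $ }
  FOLLOW(A) = { $ }

For E:
  PREDICT(E → x E) = { 'x' }
  PREDICT(E → A) = { $, ';' }
For A:
  PREDICT(A → ';' S) = { ';' }
  PREDICT(A → ε) = { $ }
S has a single production, so nothing to check there.

All predict sets are disjoint. The grammar IS LL(1).

Answer: Yes, the grammar is LL(1).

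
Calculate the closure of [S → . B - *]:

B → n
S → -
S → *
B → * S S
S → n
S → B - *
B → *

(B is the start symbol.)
To compute CLOSURE, for each item [A → α.Bβ] where B is a non-terminal, add [B → .γ] for all productions B → γ; repeat for the newly added items until nothing changes.

Start with: [S → . B - *]
  [S → . B - *] has the dot before B: add [B → . n], [B → . * S S], [B → . *]
No further items can be added.

CLOSURE = { [B → . * S S], [B → . *], [B → . n], [S → . B - *] }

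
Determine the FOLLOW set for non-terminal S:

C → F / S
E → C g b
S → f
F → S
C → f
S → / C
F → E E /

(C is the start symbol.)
To compute FOLLOW(S), find every occurrence of S on a right-hand side N → α S β: add FIRST(β) \ {ε}, and if β is empty or nullable also add FOLLOW(N). Iterate to a fixed point.

In C → F / S: S is at the end, add FOLLOW(C)
In F → S: S is at the end, add FOLLOW(F)

The FOLLOW sets referred to above (computed the same way, to a fixed point):
  FOLLOW(C) = { $, '/', 'g' }
  FOLLOW(F) = { '/' }

Taking the union: FOLLOW(S) = { $, '/', 'g' }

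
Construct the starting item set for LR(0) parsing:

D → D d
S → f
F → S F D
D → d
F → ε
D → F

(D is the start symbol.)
First, augment the grammar with D' → D
I₀ = CLOSURE({ [D' → . D] }):
  [D' → . D] has the dot before D: add [D → . D d], [D → . d], [D → . F]
  [D → . F] has the dot before F: add [F → . S F D], [F → .]
  [F → . S F D] has the dot before S: add [S → . f]
No further items can be added.

I₀ = { [D → . D d], [D → . F], [D → . d], [D' → . D], [F → . S F D], [F → .], [S → . f] }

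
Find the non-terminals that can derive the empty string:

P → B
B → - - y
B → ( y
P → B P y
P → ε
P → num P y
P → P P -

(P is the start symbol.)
{ 'P' }

A non-terminal is nullable if it can derive ε (the empty string): either it has an ε-production, or it has a production whose right-hand side consists entirely of nullable non-terminals.

ε-productions: P → ε
So P is immediately nullable.
No further non-terminal can be added: every production for the remaining non-terminals contains a terminal or a non-nullable non-terminal.
Nullable = { 'P' }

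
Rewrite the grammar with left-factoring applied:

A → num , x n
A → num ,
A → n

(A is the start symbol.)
Left-factoring transforms A → αβ₁ | αβ₂ into A → αA' and A' → β₁ | β₂
(α is the longest common prefix among the alternatives). Repeat until
no nonterminal has two alternatives with a common prefix.

Round 1: A has alternatives sharing prefix 'num ,'. Introduce A': A → num , A'
  Add: A' → x n
  Add: A' → ε

No remaining common prefixes — done.

Resulting grammar:
A → num , A'
A' → x n
A' → ε
A → n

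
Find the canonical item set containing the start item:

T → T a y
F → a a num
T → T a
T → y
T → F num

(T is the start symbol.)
First, augment the grammar with T' → T
I₀ = CLOSURE({ [T' → . T] }):
  [T' → . T] has the dot before T: add [T → . T a y], [T → . T a], [T → . y], [T → . F num]
  [T → . F num] has the dot before F: add [F → . a a num]
No further items can be added.

I₀ = { [F → . a a num], [T → . F num], [T → . T a y], [T → . T a], [T → . y], [T' → . T] }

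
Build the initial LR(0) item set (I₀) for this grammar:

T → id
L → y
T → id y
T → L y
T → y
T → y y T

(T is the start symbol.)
First, augment the grammar with T' → T
I₀ = CLOSURE({ [T' → . T] }):
  [T' → . T] has the dot before T: add [T → . id], [T → . id y], [T → . L y], [T → . y], [T → . y y T]
  [T → . L y] has the dot before L: add [L → . y]
No further items can be added.

I₀ = { [L → . y], [T → . L y], [T → . id y], [T → . id], [T → . y y T], [T → . y], [T' → . T] }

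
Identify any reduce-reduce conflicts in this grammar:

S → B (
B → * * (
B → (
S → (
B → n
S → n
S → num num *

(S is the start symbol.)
Yes — I1: [B → ( .] vs [S → ( .]; I5: [B → n .] vs [S → n .]

Augment with S' → S and build the canonical LR(0) collection (I0 = CLOSURE({[S' → . S]}), then GOTO on every symbol after a dot until no new states appear). It has 12 states:
  I0: { [B → . (], [B → . * * (], [B → . n], [S → . (], [S → . B (], [S → . n], [S → . num num *], [S' → . S] }  — shift
  I1: { [B → ( .], [S → ( .] }  — 2 reduces
  I2: { [B → * . * (] }  — shift
  I3: { [S → B . (] }  — shift
  I4: { [S' → S .] }  — accept
  I5: { [B → n .], [S → n .] }  — 2 reduces
  I6: { [S → num . num *] }  — shift
  I7: { [S → num num . *] }  — shift
  I8: { [S → num num * .] }  — reduce
  I9: { [S → B ( .] }  — reduce
  I10: { [B → * * . (] }  — shift
  I11: { [B → * * ( .] }  — reduce

I1 contains complete items [B → ( .], [S → ( .] — reduce-reduce conflict.
I5 contains complete items [B → n .], [S → n .] — reduce-reduce conflict.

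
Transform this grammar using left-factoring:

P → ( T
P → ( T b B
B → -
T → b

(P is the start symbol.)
P → ( T P'
P' → ε
P' → b B
B → -
T → b

Left-factoring transforms A → αβ₁ | αβ₂ into A → αA' and A' → β₁ | β₂
(α is the longest common prefix among the alternatives). Repeat until
no nonterminal has two alternatives with a common prefix.

Round 1: P has alternatives sharing prefix '( T'. Introduce P': P → ( T P'
  Add: P' → ε
  Add: P' → b B

No remaining common prefixes — done.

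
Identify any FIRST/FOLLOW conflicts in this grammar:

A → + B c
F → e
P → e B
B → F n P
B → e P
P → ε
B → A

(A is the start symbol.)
Nullable non-terminals: P.

P: nullable alternative(s) P → ε; FOLLOW(P) = { 'c' }
  P → e B: FIRST \ {ε} = { 'e' } — disjoint from FOLLOW(P)
  P → ε: FIRST \ {ε} = { } — this is the only nullable alternative, skip

A, B, F have no nullable alternative, so no FIRST/FOLLOW check is needed there.

No FIRST/FOLLOW conflicts found.

Answer: No FIRST/FOLLOW conflicts.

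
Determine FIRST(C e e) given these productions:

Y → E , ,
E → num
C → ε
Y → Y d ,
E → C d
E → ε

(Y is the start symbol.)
{ 'e' }

FIRST sets of the non-terminals involved (from the grammar, by fixed-point iteration):
  FIRST(C) = { ε }

To compute FIRST(C e e), process the symbols left to right:
Symbol C is a non-terminal. Add FIRST(C) \ {ε} = { }
C is nullable (ε ∈ FIRST(C)), continue to the next symbol.
Symbol e is a terminal. Add 'e' and stop.
FIRST(C e e) = { 'e' }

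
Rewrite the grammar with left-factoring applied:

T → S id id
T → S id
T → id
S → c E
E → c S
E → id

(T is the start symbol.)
Left-factoring transforms A → αβ₁ | αβ₂ into A → αA' and A' → β₁ | β₂
(α is the longest common prefix among the alternatives). Repeat until
no nonterminal has two alternatives with a common prefix.

Round 1: T has alternatives sharing prefix 'S id'. Introduce T': T → S id T'
  Add: T' → id
  Add: T' → ε

No remaining common prefixes — done.

Resulting grammar:
T → S id T'
T' → id
T' → ε
T → id
S → c E
E → c S
E → id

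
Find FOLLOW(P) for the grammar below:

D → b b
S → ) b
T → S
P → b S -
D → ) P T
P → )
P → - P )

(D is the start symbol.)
To compute FOLLOW(P), find every occurrence of P on a right-hand side N → α P β: add FIRST(β) \ {ε}, and if β is empty or nullable also add FOLLOW(N). Iterate to a fixed point.

In D → ) P T: P is followed by T, add FIRST(T) \ {ε} = { ')' }
In P → - P ): P is followed by ')', add FIRST(')') \ {ε} = { ')' }

Taking the union: FOLLOW(P) = { ')' }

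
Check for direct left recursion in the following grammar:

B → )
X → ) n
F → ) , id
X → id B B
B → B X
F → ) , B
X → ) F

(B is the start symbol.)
B → ): starts with ')'
X → ) n: starts with ')'
F → ) , id: starts with ')'
X → id B B: starts with id
B → B X: LEFT RECURSIVE (starts with B)
F → ) , B: starts with ')'
X → ) F: starts with ')'

The grammar has direct left recursion on: B.

Answer: Yes, B is left-recursive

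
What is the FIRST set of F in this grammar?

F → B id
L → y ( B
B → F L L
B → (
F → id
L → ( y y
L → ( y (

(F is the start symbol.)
{ '(', 'id' }

FIRST sets of the other non-terminals involved (by the same procedure, iterated to a fixed point):
  FIRST(B) = { '(', 'id' }

From F → B id:
  - B is a non-terminal: add FIRST(B) \ {ε} = { '(', 'id' }
    B is not nullable, so stop
From F → id:
  - id is a terminal: add 'id' and stop

Collecting: FIRST(F) = { '(', 'id' }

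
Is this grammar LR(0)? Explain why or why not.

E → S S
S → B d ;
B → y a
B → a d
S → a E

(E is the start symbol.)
Yes, the grammar is LR(0)

A grammar is LR(0) if no state in the canonical LR(0) collection has:
  - both a shift item (dot before a terminal) and a complete item (shift-reduce conflict), or
  - two or more complete items (reduce-reduce conflict; the accept item [E' → E .] counts as a complete item here).

Augment with E' → E and build the canonical LR(0) collection (I0 = CLOSURE({[E' → . E]}), then GOTO on every symbol after a dot until no new states appear). It has 12 states:
  I0: { [B → . a d], [B → . y a], [E → . S S], [E' → . E], [S → . B d ;], [S → . a E] }  — shift
  I1: { [S → B . d ;] }  — shift
  I2: { [E' → E .] }  — accept
  I3: { [B → . a d], [B → . y a], [E → S . S], [S → . B d ;], [S → . a E] }  — shift
  I4: { [B → . a d], [B → . y a], [B → a . d], [E → . S S], [S → . B d ;], [S → . a E], [S → a . E] }  — shift
  I5: { [B → y . a] }  — shift
  I6: { [B → y a .] }  — reduce
  I7: { [S → a E .] }  — reduce
  I8: { [B → a d .] }  — reduce
  I9: { [E → S S .] }  — reduce
  I10: { [S → B d . ;] }  — shift
  I11: { [S → B d ; .] }  — reduce

Every state is either a pure shift/goto state or contains exactly one complete item and nothing to shift — no conflicts. The grammar is LR(0).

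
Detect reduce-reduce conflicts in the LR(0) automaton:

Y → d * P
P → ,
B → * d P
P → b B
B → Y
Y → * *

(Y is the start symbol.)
No reduce-reduce conflicts

A reduce-reduce conflict occurs when an LR(0) state has two complete items [A → α .] and [B → β .] — both call for a reduction, and with no lookahead the parser cannot choose between them.

Augment with Y' → Y and build the canonical LR(0) collection (I0 = CLOSURE({[Y' → . Y]}), then GOTO on every symbol after a dot until no new states appear). It has 14 states:
  I0: { [Y → . * *], [Y → . d * P], [Y' → . Y] }  — shift
  I1: { [Y → * . *] }  — shift
  I2: { [Y' → Y .] }  — accept
  I3: { [Y → d . * P] }  — shift
  I4: { [P → . ,], [P → . b B], [Y → d * . P] }  — shift
  I5: { [P → , .] }  — reduce
  I6: { [Y → d * P .] }  — reduce
  I7: { [B → . * d P], [B → . Y], [P → b . B], [Y → . * *], [Y → . d * P] }  — shift
  I8: { [B → * . d P], [Y → * . *] }  — shift
  I9: { [P → b B .] }  — reduce
  I10: { [B → Y .] }  — reduce
  I11: { [Y → * * .] }  — reduce
  I12: { [B → * d . P], [P → . ,], [P → . b B] }  — shift
  I13: { [B → * d P .] }  — reduce

No state contains more than one complete item.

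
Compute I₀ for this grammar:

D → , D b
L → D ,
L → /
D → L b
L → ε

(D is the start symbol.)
First, augment the grammar with D' → D
I₀ = CLOSURE({ [D' → . D] }):
  [D' → . D] has the dot before D: add [D → . , D b], [D → . L b]
  [D → . L b] has the dot before L: add [L → . D ,], [L → . /], [L → .]
No further items can be added.

I₀ = { [D → . , D b], [D → . L b], [D' → . D], [L → . /], [L → . D ,], [L → .] }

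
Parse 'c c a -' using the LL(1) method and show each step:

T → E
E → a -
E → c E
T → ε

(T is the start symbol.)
LL(1) parsing maintains a stack (initially the start symbol over $) and the input. At each step: if the stack top is a terminal, match it against the current input token; if it is a non-terminal N, replace it with the RHS of M[N, lookahead] (the unique production whose predict set contains the lookahead).

Stack is shown with the top on the left.

Stack  Input      Action
------------------------
T $    c c a - $  output T → E
E $    c c a - $  output E → c E
c E $  c c a - $  match 'c'
E $    c a - $    output E → c E
c E $  c a - $    match 'c'
E $    a - $      output E → a -
a - $  a - $      match 'a'
- $    - $        match '-'
$      $          accept

The string is accepted.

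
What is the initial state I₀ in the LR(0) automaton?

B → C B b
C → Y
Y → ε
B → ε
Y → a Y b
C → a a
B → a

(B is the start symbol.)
{ [B → . C B b], [B → . a], [B → .], [B' → . B], [C → . Y], [C → . a a], [Y → . a Y b], [Y → .] }

First, augment the grammar with B' → B
I₀ = CLOSURE({ [B' → . B] }):
  [B' → . B] has the dot before B: add [B → . C B b], [B → .], [B → . a]
  [B → . C B b] has the dot before C: add [C → . Y], [C → . a a]
  [C → . Y] has the dot before Y: add [Y → .], [Y → . a Y b]
No further items can be added.

I₀ = { [B → . C B b], [B → . a], [B → .], [B' → . B], [C → . Y], [C → . a a], [Y → . a Y b], [Y → .] }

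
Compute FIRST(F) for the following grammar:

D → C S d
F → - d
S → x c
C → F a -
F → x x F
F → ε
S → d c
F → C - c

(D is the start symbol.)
To compute FIRST(F), examine every production with F on the left-hand side, reading each right-hand side left to right until a non-nullable symbol is reached.

FIRST sets of the other non-terminals involved (by the same procedure, iterated to a fixed point):
  FIRST(C) = { '-', 'a', 'x' }

From F → - d:
  - '-' is a terminal: add '-' and stop
From F → x x F:
  - x is a terminal: add 'x' and stop
From F → ε:
  - ε-production, so ε ∈ FIRST(F)
From F → C - c:
  - C is a non-terminal: add FIRST(C) \ {ε} = { '-', 'a', 'x' }
    C is not nullable, so stop

Collecting: FIRST(F) = { '-', 'a', 'x', ε }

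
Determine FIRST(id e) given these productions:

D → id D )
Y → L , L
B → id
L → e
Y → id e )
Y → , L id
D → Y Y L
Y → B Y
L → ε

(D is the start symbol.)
To compute FIRST(id e), process the symbols left to right:
Symbol id is a terminal. Add 'id' and stop.
FIRST(id e) = { 'id' }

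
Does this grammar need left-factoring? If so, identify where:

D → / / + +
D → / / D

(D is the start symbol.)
Yes, D has productions with common prefix '/ /'

Left-factoring is needed when two productions for the same non-terminal
share a common prefix on the right-hand side.

Productions for D:
  D → / / + +
  D → / / D

Found common prefix '/ /' in productions for D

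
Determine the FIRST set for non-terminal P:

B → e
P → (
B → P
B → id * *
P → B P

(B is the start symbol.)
{ '(', 'e', 'id' }

FIRST sets of the other non-terminals involved (by the same procedure, iterated to a fixed point):
  FIRST(B) = { '(', 'e', 'id' }

From P → (:
  - '(' is a terminal: add '(' and stop
From P → B P:
  - B is a non-terminal: add FIRST(B) \ {ε} = { '(', 'e', 'id' }
    B is not nullable, so stop

Collecting: FIRST(P) = { '(', 'e', 'id' }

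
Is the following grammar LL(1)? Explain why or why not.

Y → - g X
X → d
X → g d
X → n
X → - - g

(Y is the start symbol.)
Yes, the grammar is LL(1).

For X:
  PREDICT(X → d) = { 'd' }
  PREDICT(X → g d) = { 'g' }
  PREDICT(X → n) = { 'n' }
  PREDICT(X → '-' '-' g) = { '-' }
Y has a single production, so nothing to check there.

All predict sets are disjoint. The grammar IS LL(1).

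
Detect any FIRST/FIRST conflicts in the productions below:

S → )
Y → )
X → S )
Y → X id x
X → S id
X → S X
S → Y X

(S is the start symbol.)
FIRST sets of the non-terminals at (or reachable through a nullable prefix from) the front of some alternative:
  FIRST(Y) = { ')' }
  FIRST(X) = { ')' }
  FIRST(S) = { ')' }

Productions for S:
  S → ): FIRST = { ')' }
  S → Y X: FIRST = { ')' }
Productions for Y:
  Y → ): FIRST = { ')' }
  Y → X id x: FIRST = { ')' }
Productions for X:
  X → S ): FIRST = { ')' }
  X → S id: FIRST = { ')' }
  X → S X: FIRST = { ')' }

Conflict for S: S → ) and S → Y X
  Overlap: { ')' }
Conflict for Y: Y → ) and Y → X id x
  Overlap: { ')' }
Conflict for X: X → S ) and X → S id
  Overlap: { ')' }
Conflict for X: X → S ) and X → S X
  Overlap: { ')' }
Conflict for X: X → S id and X → S X
  Overlap: { ')' }

Answer: Yes. S → ')' / S → Y X on { ')' }; Y → ')' / Y → X id x on { ')' }; X → S ')' / X → S id on { ')' }; X → S ')' / X → S X on { ')' }; X → S id / X → S X on { ')' }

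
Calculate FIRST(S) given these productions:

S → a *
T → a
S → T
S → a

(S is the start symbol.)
{ 'a' }

To compute FIRST(S), examine every production with S on the left-hand side, reading each right-hand side left to right until a non-nullable symbol is reached.

FIRST sets of the other non-terminals involved (by the same procedure, iterated to a fixed point):
  FIRST(T) = { 'a' }

From S → a *:
  - a is a terminal: add 'a' and stop
From S → T:
  - T is a non-terminal: add FIRST(T) \ {ε} = { 'a' }
    T is not nullable, so stop
From S → a:
  - a is a terminal: add 'a' and stop

Collecting: FIRST(S) = { 'a' }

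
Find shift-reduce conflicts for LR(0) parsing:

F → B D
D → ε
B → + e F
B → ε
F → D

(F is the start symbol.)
A shift-reduce conflict occurs when an LR(0) state has both:
  - a complete (reduce) item [A → α .] (dot at the end), and
  - a shift item [B → β . c γ] (dot before a terminal).

Augment with F' → F and build the canonical LR(0) collection (I0 = CLOSURE({[F' → . F]}), then GOTO on every symbol after a dot until no new states appear). It has 8 states:
  I0: { [B → . + e F], [B → .], [D → .], [F → . B D], [F → . D], [F' → . F] }  — shift, 2 reduces
  I1: { [B → + . e F] }  — shift
  I2: { [D → .], [F → B . D] }  — reduce
  I3: { [F → D .] }  — reduce
  I4: { [F' → F .] }  — accept
  I5: { [F → B D .] }  — reduce
  I6: { [B → + e . F], [B → . + e F], [B → .], [D → .], [F → . B D], [F → . D] }  — shift, 2 reduces
  I7: { [B → + e F .] }  — reduce

I0 contains reduce items [B → .], [D → .] and shift item [B → . + e F] — shift-reduce conflict.
I6 contains reduce items [B → .], [D → .] and shift item [B → . + e F] — shift-reduce conflict.

Answer: Yes — I0: [B → .] vs [B → . + e F]; I6: [B → .] vs [B → . + e F]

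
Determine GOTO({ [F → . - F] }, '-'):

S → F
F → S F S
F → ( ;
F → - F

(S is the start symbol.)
{ [F → - . F], [F → . ( ;], [F → . - F], [F → . S F S], [S → . F] }

GOTO(I, '-') = CLOSURE({ [A → αX.β] : [A → α.Xβ] ∈ I, X = '-' })

Items with dot before '-', with the dot advanced:
  [F → . - F] → [F → - . F]
Closure of the advanced items:
  [F → - . F] has the dot before F: add [F → . S F S], [F → . ( ;], [F → . - F]
  [F → . S F S] has the dot before S: add [S → . F]

GOTO = { [F → - . F], [F → . ( ;], [F → . - F], [F → . S F S], [S → . F] }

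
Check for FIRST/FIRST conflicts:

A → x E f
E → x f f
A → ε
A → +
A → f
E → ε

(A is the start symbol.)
No FIRST/FIRST conflicts.

Productions for A:
  A → x E f: FIRST = { 'x' }
  A → ε: FIRST = { ε }
  A → +: FIRST = { '+' }
  A → f: FIRST = { 'f' }
Productions for E:
  E → x f f: FIRST = { 'x' }
  E → ε: FIRST = { ε }

All alternatives of each non-terminal have pairwise disjoint FIRST sets.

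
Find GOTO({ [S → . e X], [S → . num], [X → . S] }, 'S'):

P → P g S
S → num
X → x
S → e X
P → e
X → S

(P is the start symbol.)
GOTO(I, 'S') = CLOSURE({ [A → αX.β] : [A → α.Xβ] ∈ I, X = 'S' })

Items with dot before 'S', with the dot advanced:
  [X → . S] → [X → S .]
Closure adds nothing (no advanced item has the dot before a non-terminal).

GOTO = { [X → S .] }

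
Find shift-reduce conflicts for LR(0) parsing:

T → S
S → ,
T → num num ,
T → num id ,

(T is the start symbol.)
No shift-reduce conflicts

A shift-reduce conflict occurs when an LR(0) state has both:
  - a complete (reduce) item [A → α .] (dot at the end), and
  - a shift item [B → β . c γ] (dot before a terminal).

Augment with T' → T and build the canonical LR(0) collection (I0 = CLOSURE({[T' → . T]}), then GOTO on every symbol after a dot until no new states appear). It has 9 states:
  I0: { [S → . ,], [T → . S], [T → . num id ,], [T → . num num ,], [T' → . T] }  — shift
  I1: { [S → , .] }  — reduce
  I2: { [T → S .] }  — reduce
  I3: { [T' → T .] }  — accept
  I4: { [T → num . id ,], [T → num . num ,] }  — shift
  I5: { [T → num id . ,] }  — shift
  I6: { [T → num num . ,] }  — shift
  I7: { [T → num num , .] }  — reduce
  I8: { [T → num id , .] }  — reduce

No state contains both a complete item and a shift item.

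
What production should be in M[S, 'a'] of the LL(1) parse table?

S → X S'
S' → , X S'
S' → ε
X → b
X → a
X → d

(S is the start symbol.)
To find M[S, 'a'], we find productions for S where 'a' is in the predict set (PREDICT(N → α) = (FIRST(α) \ {ε}) ∪ (FOLLOW(N) if α ⇒* ε)).

Relevant sets:
  FIRST(X) = { 'a', 'b', 'd' }

S → X S': PREDICT = { 'a', 'b', 'd' }
  'a' is in predict set, so this production goes in M[S, 'a']

M[S, 'a'] = S → X S'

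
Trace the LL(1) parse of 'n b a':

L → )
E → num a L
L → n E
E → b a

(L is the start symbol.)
Stack is shown with the top on the left.

Stack  Input    Action
----------------------
L $    n b a $  output L → n E
n E $  n b a $  match 'n'
E $    b a $    output E → b a
b a $  b a $    match 'b'
a $    a $      match 'a'
$      $        accept

The string is accepted.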